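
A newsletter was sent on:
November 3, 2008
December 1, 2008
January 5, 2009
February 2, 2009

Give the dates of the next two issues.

These are Mondays at 28- or 35-day spacing (28, 35, 28).
The pattern: 1st Monday of the month.
March 2009 — 1st Monday is March 2, 2009.
1st Monday of April 2009: April 6, 2009.

March 2, 2009; April 6, 2009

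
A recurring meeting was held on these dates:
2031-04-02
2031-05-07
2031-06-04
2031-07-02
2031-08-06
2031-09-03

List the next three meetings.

Gaps: 35, 28, 28, 35, 28 days — a mix of 28 and 35. Every date is a Wednesday.
Each is the 1st Wednesday of its month.
October 2031 — 1st Wednesday is 2031-10-01.
November 2031 — 1st Wednesday is 2031-11-05.
1st Wednesday of December 2031: 2031-12-03.

2031-10-01, 2031-11-05, 2031-12-03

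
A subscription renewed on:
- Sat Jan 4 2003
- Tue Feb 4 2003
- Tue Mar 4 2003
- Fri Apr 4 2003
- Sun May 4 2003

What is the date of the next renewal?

Wed Jun 4 2003

Each date is the 4th; the gaps (31, 28, 31, 30) track the month lengths.
The rule is the 4th of each month.
June 2003: Wed Jun 4 2003.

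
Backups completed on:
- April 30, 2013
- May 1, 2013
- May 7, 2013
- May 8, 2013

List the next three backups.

Gaps: 1, 6, 1 days — not constant, but cyclic with period 2.
The events fall on every Tuesday and Wednesday.
The following Tuesday is May 14, 2013.
The following Wednesday is May 15, 2013.
The following Tuesday is May 21, 2013.

May 14, 2013; May 15, 2013; May 21, 2013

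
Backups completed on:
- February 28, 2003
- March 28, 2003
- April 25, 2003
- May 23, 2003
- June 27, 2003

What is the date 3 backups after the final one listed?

September 26, 2003

Gaps: 28, 28, 28, 35 days — a mix of 28 and 35. Every date is a Friday.
Each is the 4th Friday of its month.
July 2003 — 4th Friday is July 25, 2003.
August 2003 — 4th Friday is August 22, 2003.
September 2003 — 4th Friday is September 26, 2003.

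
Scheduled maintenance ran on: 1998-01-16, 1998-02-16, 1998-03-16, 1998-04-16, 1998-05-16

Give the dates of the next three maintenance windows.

1998-06-16, 1998-07-16, 1998-08-16

Gaps: 31, 28, 31, 30 days — not constant. Every event is on the 16th of the month.
Pattern: the 16th of each month.
June 1998: 1998-06-16.
Next: July 1998 → 1998-07-16.
Next: August 1998 → 1998-08-16.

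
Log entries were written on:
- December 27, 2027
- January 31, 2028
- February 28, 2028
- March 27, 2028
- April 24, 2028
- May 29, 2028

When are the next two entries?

These are Mondays with 35, 28, 28, 28, 35-day gaps.
Each is the final Monday of its month — January 31, 2028 is past the 28th, so '4th Monday' doesn't fit.
June 2028 ends with Monday June 26, 2028.
Last Monday of July 2028: July 31, 2028.

June 26, 2028; July 31, 2028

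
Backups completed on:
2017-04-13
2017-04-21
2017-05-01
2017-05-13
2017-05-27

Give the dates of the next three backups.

Gaps: 8, 10, 12, 14 days — each gap is 2 larger than the previous one.
Next gap: 16 days. 2017-05-27 + 16 days = 2017-06-12.
Next gap: 18 days. 2017-06-12 + 18 days = 2017-06-30.
Next gap: 20 days. 2017-06-30 + 20 days = 2017-07-20.

2017-06-12, 2017-06-30, 2017-07-20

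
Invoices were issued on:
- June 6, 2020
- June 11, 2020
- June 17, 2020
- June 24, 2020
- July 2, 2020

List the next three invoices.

Gaps: 5, 6, 7, 8 days — each gap is 1 larger than the previous one.
Next gap: 9 days. July 2, 2020 + 9 days = July 11, 2020.
Next gap: 10 days. July 11, 2020 + 10 days = July 21, 2020.
Next gap: 11 days. July 21, 2020 + 11 days = August 1, 2020.

July 11, 2020; July 21, 2020; August 1, 2020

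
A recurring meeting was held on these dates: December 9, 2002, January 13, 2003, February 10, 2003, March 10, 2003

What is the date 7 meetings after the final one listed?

Gaps: 35, 28, 28 days — a mix of 28 and 35. Every date is a Monday.
Each is the 2nd Monday of its month.
April 2003 — 2nd Monday is April 14, 2003.
May 2003 — 2nd Monday is May 12, 2003.
June 2003 — 2nd Monday is June 9, 2003.
July 2003 — 2nd Monday is July 14, 2003.
August 2003 — 2nd Monday is August 11, 2003.
September 2003 — 2nd Monday is September 8, 2003.
October 2003 — 2nd Monday is October 13, 2003.

October 13, 2003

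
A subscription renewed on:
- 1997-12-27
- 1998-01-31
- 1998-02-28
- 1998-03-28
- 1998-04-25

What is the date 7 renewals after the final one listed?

1998-11-28

All Saturdays; the gaps (35, 28, 28, 28) vary with month length.
This is the last Saturday of each month.
Last Saturday of May 1998: 1998-05-30.
Last Saturday of June 1998: 1998-06-27.
July 1998 ends with Saturday 1998-07-25.
Last Saturday of August 1998: 1998-08-29.
September 1998 ends with Saturday 1998-09-26.
October 1998 ends with Saturday 1998-10-31.
Last Saturday of November 1998: 1998-11-28.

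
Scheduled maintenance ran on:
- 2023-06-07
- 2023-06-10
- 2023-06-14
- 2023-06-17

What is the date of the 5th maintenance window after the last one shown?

Every event lands on a Wednesday or Saturday (gaps cycle 3, 4, 3).
So the schedule is: every Wednesday and Saturday.
The following Wednesday is 2023-06-21.
Next Saturday: 2023-06-24.
The following Wednesday is 2023-06-28.
The following Saturday is 2023-07-01.
The following Wednesday is 2023-07-05.

2023-07-05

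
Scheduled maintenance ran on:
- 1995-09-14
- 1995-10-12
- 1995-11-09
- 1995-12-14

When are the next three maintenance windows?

All dates are Thursdays, 28, 28, 35 days apart.
Specifically, the 2nd Thursday of each month.
2nd Thursday of January 1996: 1996-01-11.
2nd Thursday of February 1996: 1996-02-08.
March 1996 — 2nd Thursday is 1996-03-14.

1996-01-11, 1996-02-08, 1996-03-14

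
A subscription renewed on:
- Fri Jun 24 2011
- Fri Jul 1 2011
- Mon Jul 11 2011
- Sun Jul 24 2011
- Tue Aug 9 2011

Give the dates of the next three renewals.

Sun Aug 28 2011, Mon Sep 19 2011, Fri Oct 14 2011

The spacing grows by 3 each time: 7, 10, 13, 16 days.
Next gap: 19 days. Tue Aug 9 2011 + 19 days = Sun Aug 28 2011.
Next gap: 22 days. Sun Aug 28 2011 + 22 days = Mon Sep 19 2011.
Next gap: 25 days. Mon Sep 19 2011 + 25 days = Fri Oct 14 2011.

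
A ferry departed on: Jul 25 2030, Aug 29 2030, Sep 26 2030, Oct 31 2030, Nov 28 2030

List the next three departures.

These are Thursdays with 35, 28, 35, 28-day gaps.
Each is the final Thursday of its month — Aug 29 2030 is past the 28th, so '4th Thursday' doesn't fit.
December 2030 ends with Thursday Dec 26 2030.
January 2031 ends with Thursday Jan 30 2031.
February 2031 ends with Thursday Feb 27 2031.

Dec 26 2030, Jan 30 2031, Feb 27 2031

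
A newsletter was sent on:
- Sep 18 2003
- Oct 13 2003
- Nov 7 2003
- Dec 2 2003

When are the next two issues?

Dec 27 2003, Jan 21 2004

Gaps between consecutive events: 25, 25, 25 days — a constant 25-day interval.
Dec 2 2003 + 25 days = Dec 27 2003.
Dec 27 2003 + 25 days = Jan 21 2004.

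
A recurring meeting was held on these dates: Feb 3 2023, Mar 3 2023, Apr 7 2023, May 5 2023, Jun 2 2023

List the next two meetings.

Gaps: 28, 35, 28, 28 days — a mix of 28 and 35. Every date is a Friday.
Each is the 1st Friday of its month.
July 2023 — 1st Friday is Jul 7 2023.
August 2023 — 1st Friday is Aug 4 2023.

Jul 7 2023, Aug 4 2023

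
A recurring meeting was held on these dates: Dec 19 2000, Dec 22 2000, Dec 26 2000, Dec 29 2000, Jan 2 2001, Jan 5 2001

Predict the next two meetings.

Jan 9 2001, Jan 12 2001

The gap pattern 3, 4, 3, 4, 3 repeats every 2 events.
These are the Tuesdays and Fridays of each week.
Next Tuesday: Jan 9 2001.
The following Friday is Jan 12 2001.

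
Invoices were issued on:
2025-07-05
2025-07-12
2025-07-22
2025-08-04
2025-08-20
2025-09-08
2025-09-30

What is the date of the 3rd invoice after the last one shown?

2025-12-23

Gaps: 7, 10, 13, 16, 19, 22 days — each gap is 3 larger than the previous one.
Next gap: 25 days. 2025-09-30 + 25 days = 2025-10-25.
Next gap: 28 days. 2025-10-25 + 28 days = 2025-11-22.
Next gap: 31 days. 2025-11-22 + 31 days = 2025-12-23.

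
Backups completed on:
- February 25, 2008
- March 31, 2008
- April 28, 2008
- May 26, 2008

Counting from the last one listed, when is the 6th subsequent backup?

November 24, 2008

Every date is a Monday; gaps 35, 28, 28 days.
Each is the last Monday of its month (at least one falls on the 29th or later, ruling out '4th Monday').
June 2008 ends with Monday June 30, 2008.
Last Monday of July 2008: July 28, 2008.
August 2008 ends with Monday August 25, 2008.
September 2008 ends with Monday September 29, 2008.
Last Monday of October 2008: October 27, 2008.
Last Monday of November 2008: November 24, 2008.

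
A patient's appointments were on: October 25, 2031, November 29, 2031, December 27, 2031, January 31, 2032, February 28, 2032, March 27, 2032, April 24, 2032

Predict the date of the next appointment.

May 29, 2032

All Saturdays; the gaps (35, 28, 35, 28, 28, 28) vary with month length.
This is the last Saturday of each month.
Last Saturday of May 2032: May 29, 2032.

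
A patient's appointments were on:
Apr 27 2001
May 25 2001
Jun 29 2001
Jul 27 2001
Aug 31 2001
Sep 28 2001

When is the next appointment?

Oct 26 2001

Every date is a Friday; gaps 28, 35, 28, 35, 28 days.
Each is the last Friday of its month (at least one falls on the 29th or later, ruling out '4th Friday').
Last Friday of October 2001: Oct 26 2001.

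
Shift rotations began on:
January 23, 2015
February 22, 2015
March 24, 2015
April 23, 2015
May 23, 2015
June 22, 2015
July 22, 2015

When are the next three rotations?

August 21, 2015; September 20, 2015; October 20, 2015

The spacing is 30, 30, 30, 30, 30, 30 days — always 30 days.
July 22, 2015 + 30 days = August 21, 2015.
August 21, 2015 + 30 days = September 20, 2015.
September 20, 2015 + 30 days = October 20, 2015.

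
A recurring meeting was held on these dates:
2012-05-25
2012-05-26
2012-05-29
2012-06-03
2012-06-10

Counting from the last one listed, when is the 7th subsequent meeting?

Gaps: 1, 3, 5, 7 days — each gap is 2 larger than the previous one.
Next gap: 9 days. 2012-06-10 + 9 days = 2012-06-19.
Next gap: 11 days. 2012-06-19 + 11 days = 2012-06-30.
Next gap: 13 days. 2012-06-30 + 13 days = 2012-07-13.
Next gap: 15 days. 2012-07-13 + 15 days = 2012-07-28.
Next gap: 17 days. 2012-07-28 + 17 days = 2012-08-14.
Next gap: 19 days. 2012-08-14 + 19 days = 2012-09-02.
Next gap: 21 days. 2012-09-02 + 21 days = 2012-09-23.

2012-09-23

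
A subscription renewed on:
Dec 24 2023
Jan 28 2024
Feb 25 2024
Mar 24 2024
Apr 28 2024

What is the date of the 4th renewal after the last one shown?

Aug 25 2024

Gaps: 35, 28, 28, 35 days — a mix of 28 and 35. Every date is a Sunday.
Each is the 4th Sunday of its month.
May 2024 — 4th Sunday is May 26 2024.
June 2024 — 4th Sunday is Jun 23 2024.
July 2024 — 4th Sunday is Jul 28 2024.
August 2024 — 4th Sunday is Aug 25 2024.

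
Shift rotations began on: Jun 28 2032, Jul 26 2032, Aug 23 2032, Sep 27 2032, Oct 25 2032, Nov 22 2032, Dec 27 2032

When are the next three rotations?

Jan 24 2033, Feb 28 2033, Mar 28 2033

Gaps: 28, 28, 35, 28, 28, 35 days — a mix of 28 and 35. Every date is a Monday.
Each is the 4th Monday of its month.
January 2033 — 4th Monday is Jan 24 2033.
February 2033 — 4th Monday is Feb 28 2033.
March 2033 — 4th Monday is Mar 28 2033.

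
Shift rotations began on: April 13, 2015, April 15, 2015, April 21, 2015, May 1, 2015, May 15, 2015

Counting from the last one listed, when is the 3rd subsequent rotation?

Intervals are 2, 6, 10, 14 days — an arithmetic progression with common difference 4.
Next gap: 18 days. May 15, 2015 + 18 days = June 2, 2015.
Next gap: 22 days. June 2, 2015 + 22 days = June 24, 2015.
Next gap: 26 days. June 24, 2015 + 26 days = July 20, 2015.

July 20, 2015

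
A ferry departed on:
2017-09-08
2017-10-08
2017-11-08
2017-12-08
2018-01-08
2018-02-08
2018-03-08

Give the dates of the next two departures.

The day-of-month is always 8 (30, 31, 30, 31, 31, 28 days between events).
So this recurs on the 8th of each month.
Next: April 2018 → 2018-04-08.
May 2018: 2018-05-08.

2018-04-08, 2018-05-08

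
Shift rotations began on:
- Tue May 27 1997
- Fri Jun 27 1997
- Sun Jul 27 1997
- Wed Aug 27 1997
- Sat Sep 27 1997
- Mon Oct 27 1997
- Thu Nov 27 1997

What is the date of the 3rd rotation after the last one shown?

Gaps: 31, 30, 31, 31, 30, 31 days — not constant. Every event is on the 27th of the month.
Pattern: the 27th of each month.
December 1997: Sat Dec 27 1997.
Next: January 1998 → Tue Jan 27 1998.
February 1998: Fri Feb 27 1998.

Fri Feb 27 1998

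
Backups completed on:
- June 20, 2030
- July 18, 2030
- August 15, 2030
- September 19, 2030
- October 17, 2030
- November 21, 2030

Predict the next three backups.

December 19, 2030; January 16, 2031; February 20, 2031

All dates are Thursdays, 28, 28, 35, 28, 35 days apart.
Specifically, the 3rd Thursday of each month.
3rd Thursday of December 2030: December 19, 2030.
January 2031 — 3rd Thursday is January 16, 2031.
February 2031 — 3rd Thursday is February 20, 2031.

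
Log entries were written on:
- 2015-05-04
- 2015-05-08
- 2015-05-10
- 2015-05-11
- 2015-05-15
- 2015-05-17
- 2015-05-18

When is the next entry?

Gaps: 4, 2, 1, 4, 2, 1 days — not constant, but cyclic with period 3.
The events fall on every Monday, Friday and Sunday.
Next Friday: 2015-05-22.

2015-05-22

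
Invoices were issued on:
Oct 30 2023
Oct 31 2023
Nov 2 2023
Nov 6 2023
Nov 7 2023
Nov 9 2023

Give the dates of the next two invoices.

Gaps: 1, 2, 4, 1, 2 days — not constant, but cyclic with period 3.
The events fall on every Monday, Tuesday and Thursday.
Next Monday: Nov 13 2023.
Next Tuesday: Nov 14 2023.

Nov 13 2023, Nov 14 2023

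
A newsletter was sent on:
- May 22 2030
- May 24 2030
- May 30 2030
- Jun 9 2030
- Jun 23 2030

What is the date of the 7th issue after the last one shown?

The spacing grows by 4 each time: 2, 6, 10, 14 days.
Next gap: 18 days. Jun 23 2030 + 18 days = Jul 11 2030.
Next gap: 22 days. Jul 11 2030 + 22 days = Aug 2 2030.
Next gap: 26 days. Aug 2 2030 + 26 days = Aug 28 2030.
Next gap: 30 days. Aug 28 2030 + 30 days = Sep 27 2030.
Next gap: 34 days. Sep 27 2030 + 34 days = Oct 31 2030.
Next gap: 38 days. Oct 31 2030 + 38 days = Dec 8 2030.
Next gap: 42 days. Dec 8 2030 + 42 days = Jan 19 2031.

Jan 19 2031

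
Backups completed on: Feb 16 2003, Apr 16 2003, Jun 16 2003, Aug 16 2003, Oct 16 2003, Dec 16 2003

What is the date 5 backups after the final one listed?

Each date is the 16th; the gaps (59, 61, 61, 61, 61) track the month lengths.
The rule is the 16th of every 2 months.
Next: February 2004 → Feb 16 2004.
April 2004: Apr 16 2004.
Next: June 2004 → Jun 16 2004.
August 2004: Aug 16 2004.
Next: October 2004 → Oct 16 2004.

Oct 16 2004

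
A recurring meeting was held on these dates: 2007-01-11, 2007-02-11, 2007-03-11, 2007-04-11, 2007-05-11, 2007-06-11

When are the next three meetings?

Gaps: 31, 28, 31, 30, 31 days — not constant. Every event is on the 11th of the month.
Pattern: the 11th of each month.
Next: July 2007 → 2007-07-11.
Next: August 2007 → 2007-08-11.
Next: September 2007 → 2007-09-11.

2007-07-11, 2007-08-11, 2007-09-11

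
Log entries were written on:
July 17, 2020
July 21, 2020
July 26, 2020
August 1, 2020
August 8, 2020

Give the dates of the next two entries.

August 16, 2020; August 25, 2020

Gaps: 4, 5, 6, 7 days — each gap is 1 larger than the previous one.
Next gap: 8 days. August 8, 2020 + 8 days = August 16, 2020.
Next gap: 9 days. August 16, 2020 + 9 days = August 25, 2020.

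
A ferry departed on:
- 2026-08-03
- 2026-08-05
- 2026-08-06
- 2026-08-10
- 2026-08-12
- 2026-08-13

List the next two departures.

2026-08-17, 2026-08-19

The gap pattern 2, 1, 4, 2, 1 repeats every 3 events.
These are the Mondays, Wednesdays and Thursdays of each week.
Next Monday: 2026-08-17.
Next Wednesday: 2026-08-19.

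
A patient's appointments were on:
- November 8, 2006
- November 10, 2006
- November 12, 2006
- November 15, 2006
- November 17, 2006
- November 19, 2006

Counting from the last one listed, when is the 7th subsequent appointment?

December 6, 2006

Gaps: 2, 2, 3, 2, 2 days — not constant, but cyclic with period 3.
The events fall on every Wednesday, Friday and Sunday.
The following Wednesday is November 22, 2006.
The following Friday is November 24, 2006.
Next Sunday: November 26, 2006.
The following Wednesday is November 29, 2006.
Next Friday: December 1, 2006.
The following Sunday is December 3, 2006.
The following Wednesday is December 6, 2006.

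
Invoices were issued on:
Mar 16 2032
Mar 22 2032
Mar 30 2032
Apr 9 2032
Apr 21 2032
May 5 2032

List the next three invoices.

Intervals are 6, 8, 10, 12, 14 days — an arithmetic progression with common difference 2.
Next gap: 16 days. May 5 2032 + 16 days = May 21 2032.
Next gap: 18 days. May 21 2032 + 18 days = Jun 8 2032.
Next gap: 20 days. Jun 8 2032 + 20 days = Jun 28 2032.

May 21 2032, Jun 8 2032, Jun 28 2032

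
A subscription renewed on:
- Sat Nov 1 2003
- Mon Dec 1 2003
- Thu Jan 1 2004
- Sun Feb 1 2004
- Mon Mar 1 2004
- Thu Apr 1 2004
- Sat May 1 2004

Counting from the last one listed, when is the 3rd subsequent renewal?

Gaps: 30, 31, 31, 29, 31, 30 days — not constant. Every event is on the 1st of the month.
Pattern: the 1st of each month.
June 2004: Tue Jun 1 2004.
Next: July 2004 → Thu Jul 1 2004.
Next: August 2004 → Sun Aug 1 2004.

Sun Aug 1 2004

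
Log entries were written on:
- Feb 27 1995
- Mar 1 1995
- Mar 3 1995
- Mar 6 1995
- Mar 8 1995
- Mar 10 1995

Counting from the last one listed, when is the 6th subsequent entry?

The gap pattern 2, 2, 3, 2, 2 repeats every 3 events.
These are the Mondays, Wednesdays and Fridays of each week.
The following Monday is Mar 13 1995.
The following Wednesday is Mar 15 1995.
Next Friday: Mar 17 1995.
The following Monday is Mar 20 1995.
The following Wednesday is Mar 22 1995.
The following Friday is Mar 24 1995.

Mar 24 1995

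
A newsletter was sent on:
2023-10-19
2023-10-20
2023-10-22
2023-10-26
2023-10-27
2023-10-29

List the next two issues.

2023-11-02, 2023-11-03

The gap pattern 1, 2, 4, 1, 2 repeats every 3 events.
These are the Thursdays, Fridays and Sundays of each week.
Next Thursday: 2023-11-02.
Next Friday: 2023-11-03.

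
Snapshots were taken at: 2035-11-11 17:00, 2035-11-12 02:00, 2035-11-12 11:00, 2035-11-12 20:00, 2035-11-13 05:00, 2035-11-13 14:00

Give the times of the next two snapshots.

Spacing: 9, 9, 9, 9, 9 h — constant 9 h.
2035-11-13 14:00 + 9 h = 2035-11-13 23:00.
2035-11-13 23:00 + 9 h = 2035-11-14 08:00.

2035-11-13 23:00, 2035-11-14 08:00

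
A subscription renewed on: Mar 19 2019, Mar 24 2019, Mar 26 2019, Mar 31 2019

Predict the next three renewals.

Apr 2 2019, Apr 7 2019, Apr 9 2019

Gaps: 5, 2, 5 days — not constant, but cyclic with period 2.
The events fall on every Tuesday and Sunday.
Next Tuesday: Apr 2 2019.
Next Sunday: Apr 7 2019.
The following Tuesday is Apr 9 2019.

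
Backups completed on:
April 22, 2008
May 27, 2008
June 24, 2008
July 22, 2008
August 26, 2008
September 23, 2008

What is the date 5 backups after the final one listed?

February 24, 2009

Gaps: 35, 28, 28, 35, 28 days — a mix of 28 and 35. Every date is a Tuesday.
Each is the 4th Tuesday of its month.
October 2008 — 4th Tuesday is October 28, 2008.
4th Tuesday of November 2008: November 25, 2008.
December 2008 — 4th Tuesday is December 23, 2008.
4th Tuesday of January 2009: January 27, 2009.
February 2009 — 4th Tuesday is February 24, 2009.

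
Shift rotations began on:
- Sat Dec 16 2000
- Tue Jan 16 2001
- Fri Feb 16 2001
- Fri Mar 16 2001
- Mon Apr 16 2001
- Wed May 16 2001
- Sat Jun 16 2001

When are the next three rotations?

Gaps: 31, 31, 28, 31, 30, 31 days — not constant. Every event is on the 16th of the month.
Pattern: the 16th of each month.
Next: July 2001 → Mon Jul 16 2001.
Next: August 2001 → Thu Aug 16 2001.
Next: September 2001 → Sun Sep 16 2001.

Mon Jul 16 2001, Thu Aug 16 2001, Sun Sep 16 2001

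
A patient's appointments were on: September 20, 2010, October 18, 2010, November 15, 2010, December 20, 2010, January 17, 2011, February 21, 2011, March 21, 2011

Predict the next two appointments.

April 18, 2011; May 16, 2011

These are Mondays at 28- or 35-day spacing (28, 28, 35, 28, 35, 28).
The pattern: 3rd Monday of the month.
3rd Monday of April 2011: April 18, 2011.
3rd Monday of May 2011: May 16, 2011.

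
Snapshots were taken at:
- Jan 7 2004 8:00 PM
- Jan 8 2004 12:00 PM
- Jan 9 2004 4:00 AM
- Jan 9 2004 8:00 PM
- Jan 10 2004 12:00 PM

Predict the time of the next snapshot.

Jan 11 2004 4:00 AM

The interval is a steady 16 hours (16, 16, 16, 16).
Jan 10 2004 12:00 PM + 16 h = Jan 11 2004 4:00 AM.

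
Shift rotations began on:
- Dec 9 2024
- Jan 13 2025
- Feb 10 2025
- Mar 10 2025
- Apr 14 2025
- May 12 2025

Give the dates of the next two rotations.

All dates are Mondays, 35, 28, 28, 35, 28 days apart.
Specifically, the 2nd Monday of each month.
2nd Monday of June 2025: Jun 9 2025.
July 2025 — 2nd Monday is Jul 14 2025.

Jun 9 2025, Jul 14 2025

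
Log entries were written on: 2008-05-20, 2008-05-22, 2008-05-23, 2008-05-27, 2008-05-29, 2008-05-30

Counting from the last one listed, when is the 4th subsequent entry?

Every event lands on a Tuesday or Thursday or Friday (gaps cycle 2, 1, 4, 2, 1).
So the schedule is: every Tuesday, Thursday and Friday.
The following Tuesday is 2008-06-03.
The following Thursday is 2008-06-05.
The following Friday is 2008-06-06.
Next Tuesday: 2008-06-10.

2008-06-10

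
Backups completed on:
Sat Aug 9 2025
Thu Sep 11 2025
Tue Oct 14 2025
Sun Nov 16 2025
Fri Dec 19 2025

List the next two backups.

Gaps between consecutive events: 33, 33, 33, 33 days — a constant 33-day interval.
Fri Dec 19 2025 + 33 days = Wed Jan 21 2026.
Wed Jan 21 2026 + 33 days = Mon Feb 23 2026.

Wed Jan 21 2026, Mon Feb 23 2026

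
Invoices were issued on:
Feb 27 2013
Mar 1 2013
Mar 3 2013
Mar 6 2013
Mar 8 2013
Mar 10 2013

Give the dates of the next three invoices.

Mar 13 2013, Mar 15 2013, Mar 17 2013

Every event lands on a Wednesday or Friday or Sunday (gaps cycle 2, 2, 3, 2, 2).
So the schedule is: every Wednesday, Friday and Sunday.
The following Wednesday is Mar 13 2013.
The following Friday is Mar 15 2013.
The following Sunday is Mar 17 2013.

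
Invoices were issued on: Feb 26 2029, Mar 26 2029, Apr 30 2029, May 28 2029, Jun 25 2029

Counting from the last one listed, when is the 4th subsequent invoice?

Oct 29 2029

Every date is a Monday; gaps 28, 35, 28, 28 days.
Each is the last Monday of its month (at least one falls on the 29th or later, ruling out '4th Monday').
July 2029 ends with Monday Jul 30 2029.
August 2029 ends with Monday Aug 27 2029.
Last Monday of September 2029: Sep 24 2029.
Last Monday of October 2029: Oct 29 2029.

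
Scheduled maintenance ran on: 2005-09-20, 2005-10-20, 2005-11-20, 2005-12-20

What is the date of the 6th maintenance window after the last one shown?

2006-06-20

Each date is the 20th; the gaps (30, 31, 30) track the month lengths.
The rule is the 20th of each month.
Next: January 2006 → 2006-01-20.
Next: February 2006 → 2006-02-20.
Next: March 2006 → 2006-03-20.
April 2006: 2006-04-20.
Next: May 2006 → 2006-05-20.
Next: June 2006 → 2006-06-20.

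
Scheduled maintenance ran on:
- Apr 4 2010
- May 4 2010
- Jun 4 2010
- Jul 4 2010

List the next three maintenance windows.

Aug 4 2010, Sep 4 2010, Oct 4 2010

Each date is the 4th; the gaps (30, 31, 30) track the month lengths.
The rule is the 4th of each month.
Next: August 2010 → Aug 4 2010.
Next: September 2010 → Sep 4 2010.
Next: October 2010 → Oct 4 2010.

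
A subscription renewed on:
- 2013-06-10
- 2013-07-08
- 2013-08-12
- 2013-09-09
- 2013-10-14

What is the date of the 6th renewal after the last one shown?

These are Mondays at 28- or 35-day spacing (28, 35, 28, 35).
The pattern: 2nd Monday of the month.
November 2013 — 2nd Monday is 2013-11-11.
2nd Monday of December 2013: 2013-12-09.
January 2014 — 2nd Monday is 2014-01-13.
2nd Monday of February 2014: 2014-02-10.
2nd Monday of March 2014: 2014-03-10.
April 2014 — 2nd Monday is 2014-04-14.

2014-04-14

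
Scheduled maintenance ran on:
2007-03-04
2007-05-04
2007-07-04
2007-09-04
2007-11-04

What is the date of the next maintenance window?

2008-01-04

Each date is the 4th; the gaps (61, 61, 62, 61) track the month lengths.
The rule is the 4th of every 2 months.
Next: January 2008 → 2008-01-04.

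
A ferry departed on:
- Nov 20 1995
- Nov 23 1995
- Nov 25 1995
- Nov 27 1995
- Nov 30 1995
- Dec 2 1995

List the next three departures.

Dec 4 1995, Dec 7 1995, Dec 9 1995

Gaps: 3, 2, 2, 3, 2 days — not constant, but cyclic with period 3.
The events fall on every Monday, Thursday and Saturday.
The following Monday is Dec 4 1995.
The following Thursday is Dec 7 1995.
Next Saturday: Dec 9 1995.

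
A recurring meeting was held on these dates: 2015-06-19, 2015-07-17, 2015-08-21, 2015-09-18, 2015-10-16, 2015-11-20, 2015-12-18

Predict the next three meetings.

2016-01-15, 2016-02-19, 2016-03-18

These are Fridays at 28- or 35-day spacing (28, 35, 28, 28, 35, 28).
The pattern: 3rd Friday of the month.
January 2016 — 3rd Friday is 2016-01-15.
February 2016 — 3rd Friday is 2016-02-19.
March 2016 — 3rd Friday is 2016-03-18.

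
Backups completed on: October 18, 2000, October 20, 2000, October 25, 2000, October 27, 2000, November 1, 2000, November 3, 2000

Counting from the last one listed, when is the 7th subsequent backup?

November 29, 2000

The gap pattern 2, 5, 2, 5, 2 repeats every 2 events.
These are the Wednesdays and Fridays of each week.
The following Wednesday is November 8, 2000.
The following Friday is November 10, 2000.
The following Wednesday is November 15, 2000.
Next Friday: November 17, 2000.
Next Wednesday: November 22, 2000.
Next Friday: November 24, 2000.
The following Wednesday is November 29, 2000.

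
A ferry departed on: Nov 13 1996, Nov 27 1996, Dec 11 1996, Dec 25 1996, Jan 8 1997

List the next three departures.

Gaps between consecutive events: 14, 14, 14, 14 days — a constant 14-day interval.
Jan 8 1997 + 14 days = Jan 22 1997.
Jan 22 1997 + 14 days = Feb 5 1997.
Feb 5 1997 + 14 days = Feb 19 1997.

Jan 22 1997, Feb 5 1997, Feb 19 1997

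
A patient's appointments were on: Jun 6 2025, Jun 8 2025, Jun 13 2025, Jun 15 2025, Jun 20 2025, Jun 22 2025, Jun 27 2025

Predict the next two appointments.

Every event lands on a Friday or Sunday (gaps cycle 2, 5, 2, 5, 2, 5).
So the schedule is: every Friday and Sunday.
Next Sunday: Jun 29 2025.
Next Friday: Jul 4 2025.

Jun 29 2025, Jul 4 2025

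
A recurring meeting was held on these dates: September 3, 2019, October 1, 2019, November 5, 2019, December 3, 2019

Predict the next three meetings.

All dates are Tuesdays, 28, 35, 28 days apart.
Specifically, the 1st Tuesday of each month.
1st Tuesday of January 2020: January 7, 2020.
1st Tuesday of February 2020: February 4, 2020.
1st Tuesday of March 2020: March 3, 2020.

January 7, 2020; February 4, 2020; March 3, 2020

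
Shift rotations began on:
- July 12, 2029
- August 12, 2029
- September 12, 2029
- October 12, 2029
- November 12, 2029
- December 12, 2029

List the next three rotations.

Gaps: 31, 31, 30, 31, 30 days — not constant. Every event is on the 12th of the month.
Pattern: the 12th of each month.
Next: January 2030 → January 12, 2030.
Next: February 2030 → February 12, 2030.
Next: March 2030 → March 12, 2030.

January 12, 2030; February 12, 2030; March 12, 2030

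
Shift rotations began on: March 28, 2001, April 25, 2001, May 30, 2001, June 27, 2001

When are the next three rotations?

All Wednesdays; the gaps (28, 35, 28) vary with month length.
This is the last Wednesday of each month.
July 2001 ends with Wednesday July 25, 2001.
Last Wednesday of August 2001: August 29, 2001.
September 2001 ends with Wednesday September 26, 2001.

July 25, 2001; August 29, 2001; September 26, 2001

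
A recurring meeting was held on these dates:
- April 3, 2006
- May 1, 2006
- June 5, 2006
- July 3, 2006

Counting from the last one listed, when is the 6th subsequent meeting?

All dates are Mondays, 28, 35, 28 days apart.
Specifically, the 1st Monday of each month.
1st Monday of August 2006: August 7, 2006.
1st Monday of September 2006: September 4, 2006.
October 2006 — 1st Monday is October 2, 2006.
1st Monday of November 2006: November 6, 2006.
December 2006 — 1st Monday is December 4, 2006.
1st Monday of January 2007: January 1, 2007.

January 1, 2007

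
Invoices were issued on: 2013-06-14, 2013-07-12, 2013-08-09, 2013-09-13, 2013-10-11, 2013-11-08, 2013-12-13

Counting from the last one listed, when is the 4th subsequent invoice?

2014-04-11

All dates are Fridays, 28, 28, 35, 28, 28, 35 days apart.
Specifically, the 2nd Friday of each month.
2nd Friday of January 2014: 2014-01-10.
February 2014 — 2nd Friday is 2014-02-14.
March 2014 — 2nd Friday is 2014-03-14.
April 2014 — 2nd Friday is 2014-04-11.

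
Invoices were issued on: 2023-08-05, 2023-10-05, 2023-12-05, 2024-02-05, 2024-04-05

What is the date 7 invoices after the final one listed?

Each date is the 5th; the gaps (61, 61, 62, 60) track the month lengths.
The rule is the 5th of every 2 months.
Next: June 2024 → 2024-06-05.
August 2024: 2024-08-05.
October 2024: 2024-10-05.
Next: December 2024 → 2024-12-05.
February 2025: 2025-02-05.
Next: April 2025 → 2025-04-05.
June 2025: 2025-06-05.

2025-06-05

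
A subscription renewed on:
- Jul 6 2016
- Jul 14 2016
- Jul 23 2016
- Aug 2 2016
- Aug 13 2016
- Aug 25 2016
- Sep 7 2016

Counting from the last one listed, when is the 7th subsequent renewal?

Jan 4 2017

The spacing grows by 1 each time: 8, 9, 10, 11, 12, 13 days.
Next gap: 14 days. Sep 7 2016 + 14 days = Sep 21 2016.
Next gap: 15 days. Sep 21 2016 + 15 days = Oct 6 2016.
Next gap: 16 days. Oct 6 2016 + 16 days = Oct 22 2016.
Next gap: 17 days. Oct 22 2016 + 17 days = Nov 8 2016.
Next gap: 18 days. Nov 8 2016 + 18 days = Nov 26 2016.
Next gap: 19 days. Nov 26 2016 + 19 days = Dec 15 2016.
Next gap: 20 days. Dec 15 2016 + 20 days = Jan 4 2017.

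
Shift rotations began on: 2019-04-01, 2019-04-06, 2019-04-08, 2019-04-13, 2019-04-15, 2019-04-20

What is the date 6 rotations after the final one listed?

The gap pattern 5, 2, 5, 2, 5 repeats every 2 events.
These are the Mondays and Saturdays of each week.
Next Monday: 2019-04-22.
Next Saturday: 2019-04-27.
Next Monday: 2019-04-29.
Next Saturday: 2019-05-04.
The following Monday is 2019-05-06.
The following Saturday is 2019-05-11.

2019-05-11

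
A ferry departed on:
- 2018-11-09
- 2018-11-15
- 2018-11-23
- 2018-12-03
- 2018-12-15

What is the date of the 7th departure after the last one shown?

Gaps: 6, 8, 10, 12 days — each gap is 2 larger than the previous one.
Next gap: 14 days. 2018-12-15 + 14 days = 2018-12-29.
Next gap: 16 days. 2018-12-29 + 16 days = 2019-01-14.
Next gap: 18 days. 2019-01-14 + 18 days = 2019-02-01.
Next gap: 20 days. 2019-02-01 + 20 days = 2019-02-21.
Next gap: 22 days. 2019-02-21 + 22 days = 2019-03-15.
Next gap: 24 days. 2019-03-15 + 24 days = 2019-04-08.
Next gap: 26 days. 2019-04-08 + 26 days = 2019-05-04.

2019-05-04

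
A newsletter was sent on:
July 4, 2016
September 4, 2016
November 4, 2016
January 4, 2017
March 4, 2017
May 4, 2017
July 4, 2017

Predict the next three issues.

September 4, 2017; November 4, 2017; January 4, 2018

Each date is the 4th; the gaps (62, 61, 61, 59, 61, 61) track the month lengths.
The rule is the 4th of every 2 months.
Next: September 2017 → September 4, 2017.
November 2017: November 4, 2017.
Next: January 2018 → January 4, 2018.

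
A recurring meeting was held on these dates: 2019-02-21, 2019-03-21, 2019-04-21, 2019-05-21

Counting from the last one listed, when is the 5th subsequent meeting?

Each date is the 21st; the gaps (28, 31, 30) track the month lengths.
The rule is the 21st of each month.
Next: June 2019 → 2019-06-21.
Next: July 2019 → 2019-07-21.
Next: August 2019 → 2019-08-21.
Next: September 2019 → 2019-09-21.
Next: October 2019 → 2019-10-21.

2019-10-21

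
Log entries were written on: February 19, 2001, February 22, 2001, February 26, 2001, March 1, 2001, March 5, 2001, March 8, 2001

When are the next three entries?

Gaps: 3, 4, 3, 4, 3 days — not constant, but cyclic with period 2.
The events fall on every Monday and Thursday.
Next Monday: March 12, 2001.
The following Thursday is March 15, 2001.
The following Monday is March 19, 2001.

March 12, 2001; March 15, 2001; March 19, 2001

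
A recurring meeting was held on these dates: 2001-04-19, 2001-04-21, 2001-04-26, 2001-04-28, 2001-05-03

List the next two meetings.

2001-05-05, 2001-05-10

The gap pattern 2, 5, 2, 5 repeats every 2 events.
These are the Thursdays and Saturdays of each week.
The following Saturday is 2001-05-05.
Next Thursday: 2001-05-10.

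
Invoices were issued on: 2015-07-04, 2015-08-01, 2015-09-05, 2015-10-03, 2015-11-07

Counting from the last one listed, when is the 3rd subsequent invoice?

2016-02-06

These are Saturdays at 28- or 35-day spacing (28, 35, 28, 35).
The pattern: 1st Saturday of the month.
December 2015 — 1st Saturday is 2015-12-05.
January 2016 — 1st Saturday is 2016-01-02.
February 2016 — 1st Saturday is 2016-02-06.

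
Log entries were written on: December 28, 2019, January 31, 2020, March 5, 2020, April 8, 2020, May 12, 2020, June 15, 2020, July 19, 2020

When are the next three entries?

August 22, 2020; September 25, 2020; October 29, 2020

The spacing is 34, 34, 34, 34, 34, 34 days — always 34 days.
July 19, 2020 + 34 days = August 22, 2020.
August 22, 2020 + 34 days = September 25, 2020.
September 25, 2020 + 34 days = October 29, 2020.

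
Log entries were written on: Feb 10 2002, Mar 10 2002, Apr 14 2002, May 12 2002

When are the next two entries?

Jun 9 2002, Jul 14 2002

Gaps: 28, 35, 28 days — a mix of 28 and 35. Every date is a Sunday.
Each is the 2nd Sunday of its month.
2nd Sunday of June 2002: Jun 9 2002.
2nd Sunday of July 2002: Jul 14 2002.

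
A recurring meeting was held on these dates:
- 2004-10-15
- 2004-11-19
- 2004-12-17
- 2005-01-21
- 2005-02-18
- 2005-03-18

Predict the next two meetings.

Gaps: 35, 28, 35, 28, 28 days — a mix of 28 and 35. Every date is a Friday.
Each is the 3rd Friday of its month.
3rd Friday of April 2005: 2005-04-15.
3rd Friday of May 2005: 2005-05-20.

2005-04-15, 2005-05-20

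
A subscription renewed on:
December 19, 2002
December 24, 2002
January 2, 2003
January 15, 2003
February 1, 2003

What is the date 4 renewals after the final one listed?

Gaps: 5, 9, 13, 17 days — each gap is 4 larger than the previous one.
Next gap: 21 days. February 1, 2003 + 21 days = February 22, 2003.
Next gap: 25 days. February 22, 2003 + 25 days = March 19, 2003.
Next gap: 29 days. March 19, 2003 + 29 days = April 17, 2003.
Next gap: 33 days. April 17, 2003 + 33 days = May 20, 2003.

May 20, 2003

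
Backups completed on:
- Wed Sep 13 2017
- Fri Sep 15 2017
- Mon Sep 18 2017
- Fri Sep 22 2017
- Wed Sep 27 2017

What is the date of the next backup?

Tue Oct 3 2017

Intervals are 2, 3, 4, 5 days — an arithmetic progression with common difference 1.
Next gap: 6 days. Wed Sep 27 2017 + 6 days = Tue Oct 3 2017.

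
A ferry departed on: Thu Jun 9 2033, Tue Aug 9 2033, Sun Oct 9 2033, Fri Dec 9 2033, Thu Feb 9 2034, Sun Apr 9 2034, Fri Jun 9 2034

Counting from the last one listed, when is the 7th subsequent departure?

The day-of-month is always 9 (61, 61, 61, 62, 59, 61 days between events).
So this recurs on the 9th of every 2 months.
Next: August 2034 → Wed Aug 9 2034.
October 2034: Mon Oct 9 2034.
Next: December 2034 → Sat Dec 9 2034.
February 2035: Fri Feb 9 2035.
April 2035: Mon Apr 9 2035.
Next: June 2035 → Sat Jun 9 2035.
August 2035: Thu Aug 9 2035.

Thu Aug 9 2035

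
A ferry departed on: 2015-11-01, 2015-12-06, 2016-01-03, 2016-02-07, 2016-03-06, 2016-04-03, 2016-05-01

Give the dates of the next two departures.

2016-06-05, 2016-07-03

These are Sundays at 28- or 35-day spacing (35, 28, 35, 28, 28, 28).
The pattern: 1st Sunday of the month.
1st Sunday of June 2016: 2016-06-05.
July 2016 — 1st Sunday is 2016-07-03.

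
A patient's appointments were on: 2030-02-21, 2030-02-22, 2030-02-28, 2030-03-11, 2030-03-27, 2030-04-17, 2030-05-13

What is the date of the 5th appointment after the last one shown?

The spacing grows by 5 each time: 1, 6, 11, 16, 21, 26 days.
Next gap: 31 days. 2030-05-13 + 31 days = 2030-06-13.
Next gap: 36 days. 2030-06-13 + 36 days = 2030-07-19.
Next gap: 41 days. 2030-07-19 + 41 days = 2030-08-29.
Next gap: 46 days. 2030-08-29 + 46 days = 2030-10-14.
Next gap: 51 days. 2030-10-14 + 51 days = 2030-12-04.

2030-12-04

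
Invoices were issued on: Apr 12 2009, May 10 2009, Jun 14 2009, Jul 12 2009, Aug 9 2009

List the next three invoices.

Sep 13 2009, Oct 11 2009, Nov 8 2009

All dates are Sundays, 28, 35, 28, 28 days apart.
Specifically, the 2nd Sunday of each month.
2nd Sunday of September 2009: Sep 13 2009.
October 2009 — 2nd Sunday is Oct 11 2009.
2nd Sunday of November 2009: Nov 8 2009.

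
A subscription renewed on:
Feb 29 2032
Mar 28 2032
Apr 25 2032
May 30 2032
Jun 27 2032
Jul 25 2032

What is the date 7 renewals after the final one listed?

All Sundays; the gaps (28, 28, 35, 28, 28) vary with month length.
This is the last Sunday of each month.
August 2032 ends with Sunday Aug 29 2032.
September 2032 ends with Sunday Sep 26 2032.
Last Sunday of October 2032: Oct 31 2032.
November 2032 ends with Sunday Nov 28 2032.
Last Sunday of December 2032: Dec 26 2032.
January 2033 ends with Sunday Jan 30 2033.
February 2033 ends with Sunday Feb 27 2033.

Feb 27 2033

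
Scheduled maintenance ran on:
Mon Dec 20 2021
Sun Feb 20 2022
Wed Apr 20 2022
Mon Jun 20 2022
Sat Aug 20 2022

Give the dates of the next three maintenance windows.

Gaps: 62, 59, 61, 61 days — not constant. Every event is on the 20th of the month.
Pattern: the 20th of every 2 months.
October 2022: Thu Oct 20 2022.
December 2022: Tue Dec 20 2022.
Next: February 2023 → Mon Feb 20 2023.

Thu Oct 20 2022, Tue Dec 20 2022, Mon Feb 20 2023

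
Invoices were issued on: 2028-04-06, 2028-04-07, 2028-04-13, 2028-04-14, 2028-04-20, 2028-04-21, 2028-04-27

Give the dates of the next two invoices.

Every event lands on a Thursday or Friday (gaps cycle 1, 6, 1, 6, 1, 6).
So the schedule is: every Thursday and Friday.
Next Friday: 2028-04-28.
The following Thursday is 2028-05-04.

2028-04-28, 2028-05-04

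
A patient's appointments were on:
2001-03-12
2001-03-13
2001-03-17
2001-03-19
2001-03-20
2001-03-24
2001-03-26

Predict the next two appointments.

Every event lands on a Monday or Tuesday or Saturday (gaps cycle 1, 4, 2, 1, 4, 2).
So the schedule is: every Monday, Tuesday and Saturday.
The following Tuesday is 2001-03-27.
Next Saturday: 2001-03-31.

2001-03-27, 2001-03-31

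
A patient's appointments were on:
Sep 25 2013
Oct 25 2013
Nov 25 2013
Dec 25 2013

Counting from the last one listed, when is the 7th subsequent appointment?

The day-of-month is always 25 (30, 31, 30 days between events).
So this recurs on the 25th of each month.
Next: January 2014 → Jan 25 2014.
Next: February 2014 → Feb 25 2014.
Next: March 2014 → Mar 25 2014.
April 2014: Apr 25 2014.
Next: May 2014 → May 25 2014.
Next: June 2014 → Jun 25 2014.
July 2014: Jul 25 2014.

Jul 25 2014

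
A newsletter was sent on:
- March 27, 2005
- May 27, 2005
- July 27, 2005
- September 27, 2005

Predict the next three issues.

Each date is the 27th; the gaps (61, 61, 62) track the month lengths.
The rule is the 27th of every 2 months.
November 2005: November 27, 2005.
Next: January 2006 → January 27, 2006.
March 2006: March 27, 2006.

November 27, 2005; January 27, 2006; March 27, 2006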